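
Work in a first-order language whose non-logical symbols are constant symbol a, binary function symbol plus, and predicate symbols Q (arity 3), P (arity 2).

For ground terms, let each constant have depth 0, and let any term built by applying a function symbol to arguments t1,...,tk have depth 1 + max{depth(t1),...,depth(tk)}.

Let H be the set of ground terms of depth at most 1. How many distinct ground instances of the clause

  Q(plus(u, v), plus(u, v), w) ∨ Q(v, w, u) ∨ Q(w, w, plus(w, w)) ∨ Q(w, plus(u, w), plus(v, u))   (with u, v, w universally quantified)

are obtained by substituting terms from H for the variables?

Ground terms of depth ≤ 1:
  Count level by level. With function symbols plus/2, the terms of depth ≤ k are the 1 constant together with each function applied to depth-≤(k−1) tuples, so N_k = 1 + N_{k-1}^2.
  N_0 = 1
  N_1 = 1 + 1^2 = 2
  Explicitly: a, plus(a, a).
So there are 2 ground terms available for substitution.
The body mentions every one of the 3 quantified variables; since ground terms form a free algebra, no two substitutions collapse to the same formula.
Number of ground instances = 2^3 = 8.

8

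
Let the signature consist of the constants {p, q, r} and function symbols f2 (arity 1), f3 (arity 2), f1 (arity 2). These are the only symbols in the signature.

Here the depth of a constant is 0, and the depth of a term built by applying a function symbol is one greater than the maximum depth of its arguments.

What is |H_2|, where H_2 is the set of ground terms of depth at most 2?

Let N_k = |{terms of depth ≤ k}|. Then N_0 = 3 and N_k = 3 + N_{k-1} + N_{k-1}^2 + N_{k-1}^2 for k ≥ 1 (one summand per function symbol, arity giving the exponent).
N_0 = 3
N_1 = 3 + 3 + 3^2 + 3^2 = 24
N_2 = 3 + 24 + 24^2 + 24^2 = 1179

1179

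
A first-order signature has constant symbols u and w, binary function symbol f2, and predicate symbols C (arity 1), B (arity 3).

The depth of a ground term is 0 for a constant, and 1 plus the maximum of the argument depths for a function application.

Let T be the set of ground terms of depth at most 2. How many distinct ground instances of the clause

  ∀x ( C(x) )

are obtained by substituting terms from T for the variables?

38

Ground terms of depth ≤ 2:
  If N_k denotes the number of depth-≤k ground terms, the 2 constants give N_0 = 2, and each function symbol of arity r contributes N_{k-1}^r new terms at level k: N_k = 2 + N_{k-1}^2.
  N_0 = 2
  N_1 = 2 + 2^2 = 6
  N_2 = 2 + 6^2 = 38
So there are 38 ground terms available for substitution.
The body mentions the single quantified variable x; since ground terms form a free algebra, no two substitutions collapse to the same formula.
Number of ground instances = 38.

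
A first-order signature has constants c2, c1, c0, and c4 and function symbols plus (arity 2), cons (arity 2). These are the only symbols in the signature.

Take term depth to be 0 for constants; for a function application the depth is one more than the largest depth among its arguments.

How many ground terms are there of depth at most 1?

Let N_k = |{terms of depth ≤ k}|. Then N_0 = 4 and N_k = 4 + N_{k-1}^2 + N_{k-1}^2 for k ≥ 1 (one summand per function symbol, arity giving the exponent).
N_0 = 4
N_1 = 4 + 4^2 + 4^2 = 36

36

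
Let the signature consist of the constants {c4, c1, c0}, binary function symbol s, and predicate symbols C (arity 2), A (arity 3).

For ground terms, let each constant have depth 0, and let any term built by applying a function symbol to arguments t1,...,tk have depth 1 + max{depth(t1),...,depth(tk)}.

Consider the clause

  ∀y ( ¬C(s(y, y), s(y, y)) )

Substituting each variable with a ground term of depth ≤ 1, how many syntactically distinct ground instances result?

12

Ground terms of depth ≤ 1:
  Count level by level. With function symbols s/2, the terms of depth ≤ k are the 3 constants together with each function applied to depth-≤(k−1) tuples, so N_k = 3 + N_{k-1}^2.
  N_0 = 3
  N_1 = 3 + 3^2 = 12
So there are 12 ground terms available for substitution.
There is 1 variable to instantiate (y),  occurring in at least one literal, so different choices give different ground instances.
Number of ground instances = 12.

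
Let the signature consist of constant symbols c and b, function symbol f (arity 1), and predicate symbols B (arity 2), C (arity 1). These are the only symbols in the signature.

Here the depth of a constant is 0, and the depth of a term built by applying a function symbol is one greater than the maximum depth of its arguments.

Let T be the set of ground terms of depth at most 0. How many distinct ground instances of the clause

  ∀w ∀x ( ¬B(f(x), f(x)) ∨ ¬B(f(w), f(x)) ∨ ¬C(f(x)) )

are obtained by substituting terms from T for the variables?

4

Ground terms of depth ≤ 0:
  Count level by level. With function symbols f/1, the terms of depth ≤ k are the 2 constants together with each function applied to depth-≤(k−1) tuples, so N_k = 2 + N_{k-1}.
  N_0 = 2
  Explicitly: c, b.
So there are 2 ground terms available for substitution.
There are 2 variables to instantiate (w, x), each occurring in at least one literal, so different choices give different ground instances.
Number of ground instances = 2^2 = 4.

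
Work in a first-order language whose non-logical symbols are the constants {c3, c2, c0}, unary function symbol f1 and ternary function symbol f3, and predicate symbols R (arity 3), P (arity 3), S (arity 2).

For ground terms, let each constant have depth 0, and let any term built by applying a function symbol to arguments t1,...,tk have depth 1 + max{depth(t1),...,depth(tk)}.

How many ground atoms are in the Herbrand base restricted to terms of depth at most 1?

First count ground terms of depth ≤ 1.
Let N_k count ground terms of depth at most k. Each non-constant term of depth ≤ k is some function symbol applied to depth-≤(k−1) arguments, giving N_k = 3 + N_{k-1} + N_{k-1}^3.
N_0 = 3
N_1 = 3 + 3 + 3^3 = 33
So |H| = 33.
A ground atom is a predicate applied to a tuple of terms from H, so the count is the sum over predicates of |H|^arity:
  R: 33^3 = 35937;  P: 33^3 = 35937;  S: 33^2 = 1089
Total ground atoms: 35937 + 35937 + 1089 = 72963.

72963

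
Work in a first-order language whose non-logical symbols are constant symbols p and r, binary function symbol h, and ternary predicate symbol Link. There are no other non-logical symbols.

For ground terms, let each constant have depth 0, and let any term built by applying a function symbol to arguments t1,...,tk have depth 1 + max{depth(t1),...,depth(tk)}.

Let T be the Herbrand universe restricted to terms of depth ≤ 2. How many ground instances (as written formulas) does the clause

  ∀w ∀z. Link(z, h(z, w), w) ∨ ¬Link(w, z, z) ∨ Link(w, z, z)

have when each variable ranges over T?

Ground terms of depth ≤ 2:
  Count level by level. With function symbols h/2, the terms of depth ≤ k are the 2 constants together with each function applied to depth-≤(k−1) tuples, so N_k = 2 + N_{k-1}^2.
  N_0 = 2
  N_1 = 2 + 2^2 = 6
  N_2 = 2 + 6^2 = 38
So there are 38 ground terms available for substitution.
Each of w, z ranges independently over the available ground terms, and distinct assignments produce distinct instances.
Number of ground instances = 38^2 = 1444.

1444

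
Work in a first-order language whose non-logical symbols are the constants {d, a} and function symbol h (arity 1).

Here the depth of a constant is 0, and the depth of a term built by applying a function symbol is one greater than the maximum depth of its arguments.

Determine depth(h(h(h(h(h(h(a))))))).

6

depth(h(a)) = 1 + depth(a) = 1 + 0 = 1
depth(h(h(a))) = 1 + depth(h(a)) = 1 + 1 = 2
depth(h(h(h(a)))) = 1 + depth(h(h(a))) = 1 + 2 = 3
depth(h(h(h(h(a))))) = 1 + depth(h(h(h(a)))) = 1 + 3 = 4
depth(h(h(h(h(h(a)))))) = 1 + depth(h(h(h(h(a))))) = 1 + 4 = 5
depth(h(h(h(h(h(h(a))))))) = 1 + depth(h(h(h(h(h(a)))))) = 1 + 5 = 6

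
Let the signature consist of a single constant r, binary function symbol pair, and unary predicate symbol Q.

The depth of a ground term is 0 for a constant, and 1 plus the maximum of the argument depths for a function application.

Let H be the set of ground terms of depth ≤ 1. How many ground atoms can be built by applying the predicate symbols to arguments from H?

2

First count ground terms of depth ≤ 1.
Let N_k count ground terms of depth at most k. Each non-constant term of depth ≤ k is some function symbol applied to depth-≤(k−1) arguments, giving N_k = 1 + N_{k-1}^2.
N_0 = 1
N_1 = 1 + 1^2 = 2
So |H| = 2.
A ground atom is a predicate applied to a tuple of terms from H, so the count is the sum over predicates of |H|^arity:
  Q: 2
Total ground atoms: 2.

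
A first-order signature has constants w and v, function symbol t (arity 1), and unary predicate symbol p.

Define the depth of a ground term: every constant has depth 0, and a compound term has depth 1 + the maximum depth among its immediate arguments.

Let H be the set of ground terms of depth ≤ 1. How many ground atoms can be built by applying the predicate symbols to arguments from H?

First count ground terms of depth ≤ 1.
Let N_k count ground terms of depth at most k. Each non-constant term of depth ≤ k is some function symbol applied to depth-≤(k−1) arguments, giving N_k = 2 + N_{k-1}.
N_0 = 2
N_1 = 2 + 2 = 4
Explicitly: w, v, t(w), t(v).
So |H| = 4.
Ground atoms are formed by filling each argument slot of a predicate with a term from H, so an r-ary predicate gives |H|^r atoms:
  p: 4
Total ground atoms: 4.

4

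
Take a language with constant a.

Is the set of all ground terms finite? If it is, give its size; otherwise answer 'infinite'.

There are no function symbols, so the only ground term is the single constant.
The Herbrand universe is {a}, finite with 1 element.

1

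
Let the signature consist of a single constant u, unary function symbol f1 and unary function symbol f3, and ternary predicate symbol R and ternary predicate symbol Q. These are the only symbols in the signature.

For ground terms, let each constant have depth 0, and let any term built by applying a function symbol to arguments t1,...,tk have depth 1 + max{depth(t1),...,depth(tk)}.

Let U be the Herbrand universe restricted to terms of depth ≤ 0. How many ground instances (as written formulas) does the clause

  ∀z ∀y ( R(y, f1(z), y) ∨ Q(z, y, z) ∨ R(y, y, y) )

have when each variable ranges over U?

Ground terms of depth ≤ 0:
  Let N_k count ground terms of depth at most k. Each non-constant term of depth ≤ k is some function symbol applied to depth-≤(k−1) arguments, giving N_k = 1 + N_{k-1} + N_{k-1}.
  N_0 = 1
So there is exactly 1 ground term available for substitution.
Each of z, y ranges independently over the available ground terms, and distinct assignments produce distinct instances.
Number of ground instances = 1^2 = 1.

1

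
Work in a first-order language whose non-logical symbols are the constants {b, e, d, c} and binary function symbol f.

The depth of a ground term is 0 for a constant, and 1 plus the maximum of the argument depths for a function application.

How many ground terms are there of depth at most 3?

163220

Write N_k for the number of ground terms of depth ≤ k. A term of depth ≤ k is either a constant or a function symbol applied to arguments of depth ≤ k−1, so N_k = 4 + N_{k-1}^2.
N_0 = 4
N_1 = 4 + 4^2 = 20
N_2 = 4 + 20^2 = 404
N_3 = 4 + 404^2 = 163220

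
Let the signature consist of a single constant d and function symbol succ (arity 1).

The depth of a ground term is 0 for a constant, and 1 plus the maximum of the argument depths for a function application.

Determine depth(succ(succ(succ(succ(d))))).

depth(succ(d)) = 1 + depth(d) = 1 + 0 = 1
depth(succ(succ(d))) = 1 + depth(succ(d)) = 1 + 1 = 2
depth(succ(succ(succ(d)))) = 1 + depth(succ(succ(d))) = 1 + 2 = 3
depth(succ(succ(succ(succ(d))))) = 1 + depth(succ(succ(succ(d)))) = 1 + 3 = 4

4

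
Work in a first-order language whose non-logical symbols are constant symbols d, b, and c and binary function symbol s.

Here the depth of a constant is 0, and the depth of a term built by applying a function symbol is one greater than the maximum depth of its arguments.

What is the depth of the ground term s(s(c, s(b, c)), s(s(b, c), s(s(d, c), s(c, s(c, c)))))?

5

depth(s(b, c)) = 1 + max(0, 0) = 1
depth(s(c, s(b, c))) = 1 + max(0, 1) = 2
depth(s(d, c)) = 1 + max(0, 0) = 1
depth(s(c, c)) = 1 + max(0, 0) = 1
depth(s(c, s(c, c))) = 1 + max(0, 1) = 2
depth(s(s(d, c), s(c, s(c, c)))) = 1 + max(1, 2) = 3
depth(s(s(b, c), s(s(d, c), s(c, s(c, c))))) = 1 + max(1, 3) = 4
depth(s(s(c, s(b, c)), s(s(b, c), s(s(d, c), s(c, s(c, c)))))) = 1 + max(2, 4) = 5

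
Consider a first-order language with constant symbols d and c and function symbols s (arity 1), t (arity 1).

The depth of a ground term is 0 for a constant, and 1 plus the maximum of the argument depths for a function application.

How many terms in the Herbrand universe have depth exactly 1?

4

If N_k denotes the number of depth-≤k ground terms, the 2 constants give N_0 = 2, and each function symbol of arity r contributes N_{k-1}^r new terms at level k: N_k = 2 + N_{k-1} + N_{k-1}.
N_0 = 2
N_1 = 2 + 2 + 2 = 6
Terms of depth exactly 1: N_1 − N_0 = 6 − 2 = 4.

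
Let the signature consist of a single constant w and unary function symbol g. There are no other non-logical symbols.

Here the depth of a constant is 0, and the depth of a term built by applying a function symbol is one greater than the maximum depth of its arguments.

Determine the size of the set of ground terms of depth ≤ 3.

Count level by level. With function symbols g/1, the terms of depth ≤ k are the 1 constant together with each function applied to depth-≤(k−1) tuples, so N_k = 1 + N_{k-1}.
N_0 = 1
N_1 = 1 + 1 = 2
N_2 = 1 + 2 = 3
N_3 = 1 + 3 = 4

4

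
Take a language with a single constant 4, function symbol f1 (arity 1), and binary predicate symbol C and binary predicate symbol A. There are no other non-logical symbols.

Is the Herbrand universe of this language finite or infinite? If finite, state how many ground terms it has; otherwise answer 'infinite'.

infinite

The signature has at least one function symbol (f1, arity 1) and at least one constant (4).
Iterating f1 gives infinitely many distinct ground terms: 4, f1(4), f1(f1(4)), ...
So the Herbrand universe is infinite.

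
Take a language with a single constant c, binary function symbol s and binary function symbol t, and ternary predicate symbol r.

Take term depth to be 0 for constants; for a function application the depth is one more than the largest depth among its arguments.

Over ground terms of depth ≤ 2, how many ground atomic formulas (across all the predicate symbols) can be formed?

First count ground terms of depth ≤ 2.
Count level by level. With function symbols s/2, t/2, the terms of depth ≤ k are the 1 constant together with each function applied to depth-≤(k−1) tuples, so N_k = 1 + N_{k-1}^2 + N_{k-1}^2.
N_0 = 1
N_1 = 1 + 1^2 + 1^2 = 3
N_2 = 1 + 3^2 + 3^2 = 19
So |H| = 19.
Each predicate of arity r yields |H|^r ground atoms (one per choice of an r-tuple from H):
  r: 19^3 = 6859
Total ground atoms: 6859.

6859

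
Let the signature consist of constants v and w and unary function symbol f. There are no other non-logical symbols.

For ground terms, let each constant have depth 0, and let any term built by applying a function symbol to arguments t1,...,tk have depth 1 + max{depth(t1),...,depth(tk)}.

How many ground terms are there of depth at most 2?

Let N_k = |{terms of depth ≤ k}|. Then N_0 = 2 and N_k = 2 + N_{k-1} for k ≥ 1 (one summand per function symbol, arity giving the exponent).
N_0 = 2
N_1 = 2 + 2 = 4
N_2 = 2 + 4 = 6

6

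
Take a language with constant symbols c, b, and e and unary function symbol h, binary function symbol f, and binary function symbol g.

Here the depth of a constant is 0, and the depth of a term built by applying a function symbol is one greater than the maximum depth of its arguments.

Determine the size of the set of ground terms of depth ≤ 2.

Let N_k = |{terms of depth ≤ k}|. Then N_0 = 3 and N_k = 3 + N_{k-1} + N_{k-1}^2 + N_{k-1}^2 for k ≥ 1 (one summand per function symbol, arity giving the exponent).
N_0 = 3
N_1 = 3 + 3 + 3^2 + 3^2 = 24
N_2 = 3 + 24 + 24^2 + 24^2 = 1179

1179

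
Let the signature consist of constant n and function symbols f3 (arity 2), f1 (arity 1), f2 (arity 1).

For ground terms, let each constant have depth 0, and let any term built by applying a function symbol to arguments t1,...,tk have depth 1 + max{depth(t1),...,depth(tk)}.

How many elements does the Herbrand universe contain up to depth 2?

Count level by level. With function symbols f3/2, f1/1, f2/1, the terms of depth ≤ k are the 1 constant together with each function applied to depth-≤(k−1) tuples, so N_k = 1 + N_{k-1}^2 + N_{k-1} + N_{k-1}.
N_0 = 1
N_1 = 1 + 1^2 + 1 + 1 = 4
N_2 = 1 + 4^2 + 4 + 4 = 25

25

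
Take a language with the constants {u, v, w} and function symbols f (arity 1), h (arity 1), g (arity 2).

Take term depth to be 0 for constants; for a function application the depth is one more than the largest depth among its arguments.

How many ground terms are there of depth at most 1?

18

Write N_k for the number of ground terms of depth ≤ k. A term of depth ≤ k is either a constant or a function symbol applied to arguments of depth ≤ k−1, so N_k = 3 + N_{k-1} + N_{k-1} + N_{k-1}^2.
N_0 = 3
N_1 = 3 + 3 + 3 + 3^2 = 18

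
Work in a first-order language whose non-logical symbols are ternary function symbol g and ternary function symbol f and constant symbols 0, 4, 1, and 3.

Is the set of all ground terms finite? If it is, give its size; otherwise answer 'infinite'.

The signature has at least one function symbol (g, arity 3) and at least one constant (0).
Iterating g gives infinitely many distinct ground terms: 0, g(0, 0, 0), g(g(0, 0, 0), g(0, 0, 0), g(0, 0, 0)), ...
So the Herbrand universe is infinite.

infinite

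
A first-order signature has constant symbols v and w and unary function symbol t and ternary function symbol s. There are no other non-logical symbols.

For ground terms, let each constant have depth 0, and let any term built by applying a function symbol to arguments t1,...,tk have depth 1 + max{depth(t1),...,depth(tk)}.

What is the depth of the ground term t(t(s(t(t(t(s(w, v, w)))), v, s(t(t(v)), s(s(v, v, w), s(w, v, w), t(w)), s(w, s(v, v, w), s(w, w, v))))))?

7

depth(s(w, v, w)) = 1 + max(0, 0, 0) = 1
depth(t(s(w, v, w))) = 1 + depth(s(w, v, w)) = 1 + 1 = 2
depth(t(t(s(w, v, w)))) = 1 + depth(t(s(w, v, w))) = 1 + 2 = 3
depth(t(t(t(s(w, v, w))))) = 1 + depth(t(t(s(w, v, w)))) = 1 + 3 = 4
depth(t(v)) = 1 + depth(v) = 1 + 0 = 1
depth(t(t(v))) = 1 + depth(t(v)) = 1 + 1 = 2
depth(s(v, v, w)) = 1 + max(0, 0, 0) = 1
depth(t(w)) = 1 + depth(w) = 1 + 0 = 1
depth(s(s(v, v, w), s(w, v, w), t(w))) = 1 + max(1, 1, 1) = 2
depth(s(w, w, v)) = 1 + max(0, 0, 0) = 1
depth(s(w, s(v, v, w), s(w, w, v))) = 1 + max(0, 1, 1) = 2
depth(s(t(t(v)), s(s(v, v, w), s(w, v, w), t(w)), s(w, s(v, v, w), s(w, w, v)))) = 1 + max(2, 2, 2) = 3
depth(s(t(t(t(s(w, v, w)))), v, s(t(t(v)), s(s(v, v, w), s(w, v, w), t(w)), s(w, s(v, v, w), s(w, w, v))))) = 1 + max(4, 0, 3) = 5
depth(t(s(t(t(t(s(w, v, w)))), v, s(t(t(v)), s(s(v, v, w), s(w, v, w), t(w)), s(w, s(v, v, w), s(w, w, v)))))) = 1 + depth(s(t(t(t(s(w, v, w)))), v, s(t(t(v)), s(s(v, v, w), s(w, v, w), t(w)), s(w, s(v, v, w), s(w, w, v))))) = 1 + 5 = 6
depth(t(t(s(t(t(t(s(w, v, w)))), v, s(t(t(v)), s(s(v, v, w), s(w, v, w), t(w)), s(w, s(v, v, w), s(w, w, v))))))) = 1 + depth(t(s(t(t(t(s(w, v, w)))), v, s(t(t(v)), s(s(v, v, w), s(w, v, w), t(w)), s(w, s(v, v, w), s(w, w, v)))))) = 1 + 6 = 7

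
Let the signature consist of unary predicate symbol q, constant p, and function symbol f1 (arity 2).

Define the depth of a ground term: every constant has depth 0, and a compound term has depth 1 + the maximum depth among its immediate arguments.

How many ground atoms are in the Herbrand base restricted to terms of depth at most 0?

1

First count ground terms of depth ≤ 0.
Count level by level. With function symbols f1/2, the terms of depth ≤ k are the 1 constant together with each function applied to depth-≤(k−1) tuples, so N_k = 1 + N_{k-1}^2.
N_0 = 1
So |H| = 1.
Each predicate of arity r yields |H|^r ground atoms (one per choice of an r-tuple from H):
  q: 1
Total ground atoms: 1.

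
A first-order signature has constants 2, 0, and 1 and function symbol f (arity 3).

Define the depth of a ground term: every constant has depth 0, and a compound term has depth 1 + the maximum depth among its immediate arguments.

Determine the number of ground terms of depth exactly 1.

If N_k denotes the number of depth-≤k ground terms, the 3 constants give N_0 = 3, and each function symbol of arity r contributes N_{k-1}^r new terms at level k: N_k = 3 + N_{k-1}^3.
N_0 = 3
N_1 = 3 + 3^3 = 30
Terms of depth exactly 1: N_1 − N_0 = 30 − 3 = 27.

27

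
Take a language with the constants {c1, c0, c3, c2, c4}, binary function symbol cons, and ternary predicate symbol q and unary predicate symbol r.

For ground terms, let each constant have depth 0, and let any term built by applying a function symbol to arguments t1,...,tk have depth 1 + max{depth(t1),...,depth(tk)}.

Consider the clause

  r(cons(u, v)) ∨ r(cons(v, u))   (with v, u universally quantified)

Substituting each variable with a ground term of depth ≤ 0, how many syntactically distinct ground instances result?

Ground terms of depth ≤ 0:
  Write N_k for the number of ground terms of depth ≤ k. A term of depth ≤ k is either a constant or a function symbol applied to arguments of depth ≤ k−1, so N_k = 5 + N_{k-1}^2.
  N_0 = 5
  Explicitly: c1, c0, c3, c2, c4.
So there are 5 ground terms available for substitution.
The clause has 2 distinct variables (v, u), each appearing in the body. In the free term algebra distinct substitutions yield syntactically distinct ground instances.
Number of ground instances = 5^2 = 25.

25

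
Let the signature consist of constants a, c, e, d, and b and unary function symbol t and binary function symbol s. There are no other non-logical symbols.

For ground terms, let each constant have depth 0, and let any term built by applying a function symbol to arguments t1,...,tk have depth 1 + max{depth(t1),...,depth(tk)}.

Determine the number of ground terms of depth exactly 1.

Write N_k for the number of ground terms of depth ≤ k. A term of depth ≤ k is either a constant or a function symbol applied to arguments of depth ≤ k−1, so N_k = 5 + N_{k-1} + N_{k-1}^2.
N_0 = 5
N_1 = 5 + 5 + 5^2 = 35
Terms of depth exactly 1: N_1 − N_0 = 35 − 5 = 30.

30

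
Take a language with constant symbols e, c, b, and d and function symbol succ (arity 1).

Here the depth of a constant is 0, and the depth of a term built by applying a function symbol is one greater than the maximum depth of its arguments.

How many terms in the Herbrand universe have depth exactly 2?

Count level by level. With function symbols succ/1, the terms of depth ≤ k are the 4 constants together with each function applied to depth-≤(k−1) tuples, so N_k = 4 + N_{k-1}.
N_0 = 4
N_1 = 4 + 4 = 8
N_2 = 4 + 8 = 12
Terms of depth exactly 2: N_2 − N_1 = 12 − 8 = 4.

4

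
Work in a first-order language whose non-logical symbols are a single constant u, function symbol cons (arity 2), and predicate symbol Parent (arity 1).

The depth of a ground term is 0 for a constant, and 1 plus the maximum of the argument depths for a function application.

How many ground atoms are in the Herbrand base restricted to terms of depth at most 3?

26

First count ground terms of depth ≤ 3.
Count level by level. With function symbols cons/2, the terms of depth ≤ k are the 1 constant together with each function applied to depth-≤(k−1) tuples, so N_k = 1 + N_{k-1}^2.
N_0 = 1
N_1 = 1 + 1^2 = 2
N_2 = 1 + 2^2 = 5
N_3 = 1 + 5^2 = 26
So |H| = 26.
Ground atoms are formed by filling each argument slot of a predicate with a term from H, so an r-ary predicate gives |H|^r atoms:
  Parent: 26
Total ground atoms: 26.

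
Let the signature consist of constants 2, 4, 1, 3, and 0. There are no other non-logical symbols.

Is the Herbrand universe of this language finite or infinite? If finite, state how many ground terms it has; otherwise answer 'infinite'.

5

There are no function symbols, so every ground term is one of the 5 constants.
The Herbrand universe is {2, 4, 1, 3, 0}, which is finite with 5 elements.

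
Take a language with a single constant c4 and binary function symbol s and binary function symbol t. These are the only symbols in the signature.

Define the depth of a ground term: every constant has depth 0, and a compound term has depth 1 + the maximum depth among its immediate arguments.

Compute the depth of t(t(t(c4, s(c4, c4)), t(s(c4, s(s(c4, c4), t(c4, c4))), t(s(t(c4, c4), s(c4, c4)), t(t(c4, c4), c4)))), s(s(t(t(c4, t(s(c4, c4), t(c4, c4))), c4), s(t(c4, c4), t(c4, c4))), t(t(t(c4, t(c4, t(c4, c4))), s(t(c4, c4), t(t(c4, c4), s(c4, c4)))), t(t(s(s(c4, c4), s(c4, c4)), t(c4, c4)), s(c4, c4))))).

7

depth(s(c4, c4)) = 1 + max(0, 0) = 1
depth(t(c4, s(c4, c4))) = 1 + max(0, 1) = 2
depth(t(c4, c4)) = 1 + max(0, 0) = 1
depth(s(s(c4, c4), t(c4, c4))) = 1 + max(1, 1) = 2
depth(s(c4, s(s(c4, c4), t(c4, c4)))) = 1 + max(0, 2) = 3
depth(s(t(c4, c4), s(c4, c4))) = 1 + max(1, 1) = 2
depth(t(t(c4, c4), c4)) = 1 + max(1, 0) = 2
depth(t(s(t(c4, c4), s(c4, c4)), t(t(c4, c4), c4))) = 1 + max(2, 2) = 3
depth(t(s(c4, s(s(c4, c4), t(c4, c4))), t(s(t(c4, c4), s(c4, c4)), t(t(c4, c4), c4)))) = 1 + max(3, 3) = 4
depth(t(t(c4, s(c4, c4)), t(s(c4, s(s(c4, c4), t(c4, c4))), t(s(t(c4, c4), s(c4, c4)), t(t(c4, c4), c4))))) = 1 + max(2, 4) = 5
depth(t(s(c4, c4), t(c4, c4))) = 1 + max(1, 1) = 2
depth(t(c4, t(s(c4, c4), t(c4, c4)))) = 1 + max(0, 2) = 3
depth(t(t(c4, t(s(c4, c4), t(c4, c4))), c4)) = 1 + max(3, 0) = 4
depth(s(t(c4, c4), t(c4, c4))) = 1 + max(1, 1) = 2
depth(s(t(t(c4, t(s(c4, c4), t(c4, c4))), c4), s(t(c4, c4), t(c4, c4)))) = 1 + max(4, 2) = 5
depth(t(c4, t(c4, c4))) = 1 + max(0, 1) = 2
depth(t(c4, t(c4, t(c4, c4)))) = 1 + max(0, 2) = 3
depth(t(t(c4, c4), s(c4, c4))) = 1 + max(1, 1) = 2
depth(s(t(c4, c4), t(t(c4, c4), s(c4, c4)))) = 1 + max(1, 2) = 3
depth(t(t(c4, t(c4, t(c4, c4))), s(t(c4, c4), t(t(c4, c4), s(c4, c4))))) = 1 + max(3, 3) = 4
depth(s(s(c4, c4), s(c4, c4))) = 1 + max(1, 1) = 2
depth(t(s(s(c4, c4), s(c4, c4)), t(c4, c4))) = 1 + max(2, 1) = 3
depth(t(t(s(s(c4, c4), s(c4, c4)), t(c4, c4)), s(c4, c4))) = 1 + max(3, 1) = 4
depth(t(t(t(c4, t(c4, t(c4, c4))), s(t(c4, c4), t(t(c4, c4), s(c4, c4)))), t(t(s(s(c4, c4), s(c4, c4)), t(c4, c4)), s(c4, c4)))) = 1 + max(4, 4) = 5
depth(s(s(t(t(c4, t(s(c4, c4), t(c4, c4))), c4), s(t(c4, c4), t(c4, c4))), t(t(t(c4, t(c4, t(c4, c4))), s(t(c4, c4), t(t(c4, c4), s(c4, c4)))), t(t(s(s(c4, c4), s(c4, c4)), t(c4, c4)), s(c4, c4))))) = 1 + max(5, 5) = 6
depth(t(t(t(c4, s(c4, c4)), t(s(c4, s(s(c4, c4), t(c4, c4))), t(s(t(c4, c4), s(c4, c4)), t(t(c4, c4), c4)))), s(s(t(t(c4, t(s(c4, c4), t(c4, c4))), c4), s(t(c4, c4), t(c4, c4))), t(t(t(c4, t(c4, t(c4, c4))), s(t(c4, c4), t(t(c4, c4), s(c4, c4)))), t(t(s(s(c4, c4), s(c4, c4)), t(c4, c4)), s(c4, c4)))))) = 1 + max(5, 6) = 7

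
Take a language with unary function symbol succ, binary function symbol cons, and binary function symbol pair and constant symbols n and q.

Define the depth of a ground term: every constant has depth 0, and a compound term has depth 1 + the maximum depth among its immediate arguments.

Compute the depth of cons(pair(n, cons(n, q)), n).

depth(cons(n, q)) = 1 + max(0, 0) = 1
depth(pair(n, cons(n, q))) = 1 + max(0, 1) = 2
depth(cons(pair(n, cons(n, q)), n)) = 1 + max(2, 0) = 3

3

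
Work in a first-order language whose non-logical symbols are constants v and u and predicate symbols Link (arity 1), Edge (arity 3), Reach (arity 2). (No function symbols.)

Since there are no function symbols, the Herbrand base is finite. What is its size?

14

With no function symbols, the Herbrand universe is just the 2 constants.
Ground atoms per predicate: Link: 2, Edge: 2^3 = 8, Reach: 2^2 = 4.
Herbrand base size = 2 + 8 + 4 = 14.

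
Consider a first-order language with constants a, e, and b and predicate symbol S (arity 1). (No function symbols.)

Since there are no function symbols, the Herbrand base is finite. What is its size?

3

With no function symbols, the Herbrand universe is just the 3 constants.
Ground atoms per predicate: S: 3.
Herbrand base size = 3 = 3.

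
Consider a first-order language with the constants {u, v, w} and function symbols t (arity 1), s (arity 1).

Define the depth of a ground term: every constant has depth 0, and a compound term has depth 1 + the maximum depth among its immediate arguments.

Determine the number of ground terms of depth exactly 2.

If N_k denotes the number of depth-≤k ground terms, the 3 constants give N_0 = 3, and each function symbol of arity r contributes N_{k-1}^r new terms at level k: N_k = 3 + N_{k-1} + N_{k-1}.
N_0 = 3
N_1 = 3 + 3 + 3 = 9
N_2 = 3 + 9 + 9 = 21
Terms of depth exactly 2: N_2 − N_1 = 21 − 9 = 12.

12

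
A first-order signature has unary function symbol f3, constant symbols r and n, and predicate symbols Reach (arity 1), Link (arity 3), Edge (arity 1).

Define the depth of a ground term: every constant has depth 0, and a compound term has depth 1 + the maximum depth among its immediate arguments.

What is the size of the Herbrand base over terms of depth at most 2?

228

First count ground terms of depth ≤ 2.
Count level by level. With function symbols f3/1, the terms of depth ≤ k are the 2 constants together with each function applied to depth-≤(k−1) tuples, so N_k = 2 + N_{k-1}.
N_0 = 2
N_1 = 2 + 2 = 4
N_2 = 2 + 4 = 6
Explicitly: r, n, f3(r), f3(n), f3(f3(r)), f3(f3(n)).
So |H| = 6.
A ground atom is a predicate applied to a tuple of terms from H, so the count is the sum over predicates of |H|^arity:
  Reach: 6;  Link: 6^3 = 216;  Edge: 6
Total ground atoms: 6 + 216 + 6 = 228.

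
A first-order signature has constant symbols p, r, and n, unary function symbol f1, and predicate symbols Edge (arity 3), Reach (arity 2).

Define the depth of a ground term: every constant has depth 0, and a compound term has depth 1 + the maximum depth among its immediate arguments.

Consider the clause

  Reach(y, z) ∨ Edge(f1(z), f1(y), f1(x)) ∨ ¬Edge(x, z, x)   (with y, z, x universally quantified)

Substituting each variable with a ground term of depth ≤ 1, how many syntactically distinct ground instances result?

216

Ground terms of depth ≤ 1:
  Count level by level. With function symbols f1/1, the terms of depth ≤ k are the 3 constants together with each function applied to depth-≤(k−1) tuples, so N_k = 3 + N_{k-1}.
  N_0 = 3
  N_1 = 3 + 3 = 6
So there are 6 ground terms available for substitution.
Each of y, z, x ranges independently over the available ground terms, and distinct assignments produce distinct instances.
Number of ground instances = 6^3 = 216.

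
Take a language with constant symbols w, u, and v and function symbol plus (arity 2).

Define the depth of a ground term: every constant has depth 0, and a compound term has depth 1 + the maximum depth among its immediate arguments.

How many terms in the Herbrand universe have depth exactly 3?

Count level by level. With function symbols plus/2, the terms of depth ≤ k are the 3 constants together with each function applied to depth-≤(k−1) tuples, so N_k = 3 + N_{k-1}^2.
N_0 = 3
N_1 = 3 + 3^2 = 12
N_2 = 3 + 12^2 = 147
N_3 = 3 + 147^2 = 21612
Terms of depth exactly 3: N_3 − N_2 = 21612 − 147 = 21465.

21465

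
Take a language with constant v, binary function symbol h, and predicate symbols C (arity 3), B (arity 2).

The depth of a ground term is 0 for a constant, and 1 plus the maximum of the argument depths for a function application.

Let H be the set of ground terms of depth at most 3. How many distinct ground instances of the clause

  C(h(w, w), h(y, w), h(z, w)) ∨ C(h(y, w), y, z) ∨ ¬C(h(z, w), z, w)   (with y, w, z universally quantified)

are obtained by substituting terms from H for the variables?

17576

Ground terms of depth ≤ 3:
  Count level by level. With function symbols h/2, the terms of depth ≤ k are the 1 constant together with each function applied to depth-≤(k−1) tuples, so N_k = 1 + N_{k-1}^2.
  N_0 = 1
  N_1 = 1 + 1^2 = 2
  N_2 = 1 + 2^2 = 5
  N_3 = 1 + 5^2 = 26
So there are 26 ground terms available for substitution.
Each of y, w, z ranges independently over the available ground terms, and distinct assignments produce distinct instances.
Number of ground instances = 26^3 = 17576.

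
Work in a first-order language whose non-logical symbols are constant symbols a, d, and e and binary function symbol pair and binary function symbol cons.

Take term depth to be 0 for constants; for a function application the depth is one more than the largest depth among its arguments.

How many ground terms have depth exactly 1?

18

Count level by level. With function symbols pair/2, cons/2, the terms of depth ≤ k are the 3 constants together with each function applied to depth-≤(k−1) tuples, so N_k = 3 + N_{k-1}^2 + N_{k-1}^2.
N_0 = 3
N_1 = 3 + 3^2 + 3^2 = 21
Terms of depth exactly 1: N_1 − N_0 = 21 − 3 = 18.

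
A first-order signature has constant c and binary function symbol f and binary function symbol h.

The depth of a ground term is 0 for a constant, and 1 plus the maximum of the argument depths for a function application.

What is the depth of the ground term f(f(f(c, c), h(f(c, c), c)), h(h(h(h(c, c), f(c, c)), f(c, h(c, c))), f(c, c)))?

depth(f(c, c)) = 1 + max(0, 0) = 1
depth(h(f(c, c), c)) = 1 + max(1, 0) = 2
depth(f(f(c, c), h(f(c, c), c))) = 1 + max(1, 2) = 3
depth(h(c, c)) = 1 + max(0, 0) = 1
depth(h(h(c, c), f(c, c))) = 1 + max(1, 1) = 2
depth(f(c, h(c, c))) = 1 + max(0, 1) = 2
depth(h(h(h(c, c), f(c, c)), f(c, h(c, c)))) = 1 + max(2, 2) = 3
depth(h(h(h(h(c, c), f(c, c)), f(c, h(c, c))), f(c, c))) = 1 + max(3, 1) = 4
depth(f(f(f(c, c), h(f(c, c), c)), h(h(h(h(c, c), f(c, c)), f(c, h(c, c))), f(c, c)))) = 1 + max(3, 4) = 5

5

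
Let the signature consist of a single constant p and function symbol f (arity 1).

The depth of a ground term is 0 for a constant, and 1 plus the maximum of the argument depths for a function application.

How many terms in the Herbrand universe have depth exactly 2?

1

Let N_k count ground terms of depth at most k. Each non-constant term of depth ≤ k is some function symbol applied to depth-≤(k−1) arguments, giving N_k = 1 + N_{k-1}.
N_0 = 1
N_1 = 1 + 1 = 2
N_2 = 1 + 2 = 3
Terms of depth exactly 2: N_2 − N_1 = 3 − 2 = 1.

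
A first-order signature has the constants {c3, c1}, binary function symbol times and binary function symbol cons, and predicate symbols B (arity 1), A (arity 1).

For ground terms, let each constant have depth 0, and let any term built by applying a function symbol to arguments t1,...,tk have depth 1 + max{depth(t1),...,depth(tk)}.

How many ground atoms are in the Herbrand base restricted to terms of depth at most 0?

4

First count ground terms of depth ≤ 0.
If N_k denotes the number of depth-≤k ground terms, the 2 constants give N_0 = 2, and each function symbol of arity r contributes N_{k-1}^r new terms at level k: N_k = 2 + N_{k-1}^2 + N_{k-1}^2.
N_0 = 2
Explicitly: c3, c1.
So |H| = 2.
A ground atom is a predicate applied to a tuple of terms from H, so the count is the sum over predicates of |H|^arity:
  B: 2;  A: 2
Total ground atoms: 2 + 2 = 4.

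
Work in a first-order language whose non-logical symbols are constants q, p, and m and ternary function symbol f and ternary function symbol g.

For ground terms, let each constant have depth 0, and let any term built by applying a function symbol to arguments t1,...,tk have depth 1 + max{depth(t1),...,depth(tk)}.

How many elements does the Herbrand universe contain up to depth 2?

Let N_k count ground terms of depth at most k. Each non-constant term of depth ≤ k is some function symbol applied to depth-≤(k−1) arguments, giving N_k = 3 + N_{k-1}^3 + N_{k-1}^3.
N_0 = 3
N_1 = 3 + 3^3 + 3^3 = 57
N_2 = 3 + 57^3 + 57^3 = 370389

370389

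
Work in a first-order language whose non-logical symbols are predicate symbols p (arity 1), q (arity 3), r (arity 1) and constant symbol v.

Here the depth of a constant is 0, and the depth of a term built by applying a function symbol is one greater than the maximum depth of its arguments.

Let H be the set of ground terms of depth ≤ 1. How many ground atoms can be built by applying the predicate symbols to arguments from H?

3

First count ground terms of depth ≤ 1.
With no function symbols every ground term is a constant, so there is exactly 1 ground term at every depth bound.
N_0 = 1
N_1 = 1
So |H| = 1.
A ground atom is a predicate applied to a tuple of terms from H, so the count is the sum over predicates of |H|^arity:
  p: 1;  q: 1^3 = 1;  r: 1
Total ground atoms: 1 + 1 + 1 = 3.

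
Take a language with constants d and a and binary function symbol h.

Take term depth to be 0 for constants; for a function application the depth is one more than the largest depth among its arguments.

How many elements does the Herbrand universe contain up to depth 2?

38

Let N_k count ground terms of depth at most k. Each non-constant term of depth ≤ k is some function symbol applied to depth-≤(k−1) arguments, giving N_k = 2 + N_{k-1}^2.
N_0 = 2
N_1 = 2 + 2^2 = 6
N_2 = 2 + 6^2 = 38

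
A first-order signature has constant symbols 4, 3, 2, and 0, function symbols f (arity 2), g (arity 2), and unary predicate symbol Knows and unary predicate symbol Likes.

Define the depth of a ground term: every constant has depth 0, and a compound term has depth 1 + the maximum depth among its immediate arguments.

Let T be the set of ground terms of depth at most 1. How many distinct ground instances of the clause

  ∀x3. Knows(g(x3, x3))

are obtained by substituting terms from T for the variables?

Ground terms of depth ≤ 1:
  Let N_k = |{terms of depth ≤ k}|. Then N_0 = 4 and N_k = 4 + N_{k-1}^2 + N_{k-1}^2 for k ≥ 1 (one summand per function symbol, arity giving the exponent).
  N_0 = 4
  N_1 = 4 + 4^2 + 4^2 = 36
So there are 36 ground terms available for substitution.
There is 1 variable to instantiate (x3),  occurring in at least one literal, so different choices give different ground instances.
Number of ground instances = 36.

36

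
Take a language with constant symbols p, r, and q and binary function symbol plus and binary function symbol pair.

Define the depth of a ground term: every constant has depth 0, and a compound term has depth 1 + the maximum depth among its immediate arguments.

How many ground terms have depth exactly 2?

864

Let N_k count ground terms of depth at most k. Each non-constant term of depth ≤ k is some function symbol applied to depth-≤(k−1) arguments, giving N_k = 3 + N_{k-1}^2 + N_{k-1}^2.
N_0 = 3
N_1 = 3 + 3^2 + 3^2 = 21
N_2 = 3 + 21^2 + 21^2 = 885
Terms of depth exactly 2: N_2 − N_1 = 885 − 21 = 864.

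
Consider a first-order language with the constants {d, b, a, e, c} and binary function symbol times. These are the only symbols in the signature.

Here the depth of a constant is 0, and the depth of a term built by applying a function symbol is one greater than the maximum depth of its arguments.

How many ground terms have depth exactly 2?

875

Let N_k = |{terms of depth ≤ k}|. Then N_0 = 5 and N_k = 5 + N_{k-1}^2 for k ≥ 1 (one summand per function symbol, arity giving the exponent).
N_0 = 5
N_1 = 5 + 5^2 = 30
N_2 = 5 + 30^2 = 905
Terms of depth exactly 2: N_2 − N_1 = 905 − 30 = 875.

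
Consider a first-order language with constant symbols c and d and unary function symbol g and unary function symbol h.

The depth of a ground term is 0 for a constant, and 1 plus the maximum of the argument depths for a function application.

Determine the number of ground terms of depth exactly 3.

16

If N_k denotes the number of depth-≤k ground terms, the 2 constants give N_0 = 2, and each function symbol of arity r contributes N_{k-1}^r new terms at level k: N_k = 2 + N_{k-1} + N_{k-1}.
N_0 = 2
N_1 = 2 + 2 + 2 = 6
N_2 = 2 + 6 + 6 = 14
N_3 = 2 + 14 + 14 = 30
Terms of depth exactly 3: N_3 − N_2 = 30 − 14 = 16.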